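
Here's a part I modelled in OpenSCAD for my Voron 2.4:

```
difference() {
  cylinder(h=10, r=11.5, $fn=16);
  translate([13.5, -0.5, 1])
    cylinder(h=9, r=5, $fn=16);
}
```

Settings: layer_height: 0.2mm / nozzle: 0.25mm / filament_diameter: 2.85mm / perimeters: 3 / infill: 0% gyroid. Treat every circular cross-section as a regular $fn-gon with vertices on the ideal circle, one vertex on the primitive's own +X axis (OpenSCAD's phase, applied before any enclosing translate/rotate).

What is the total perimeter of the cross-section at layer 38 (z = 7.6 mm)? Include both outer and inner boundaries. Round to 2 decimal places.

At z = 7.6 mm: the r=11.5 cylinder gives a regular 16-gon of circumradius 11.5 (constant along its height) (perimeter = 2·16·11.500·sin(180°/16) = 71.79 mm); the r=5 cylinder at (13.5, -0.5) gives a regular 16-gon of circumradius 5 (constant along its height) (perimeter = 2·16·5.000·sin(180°/16) = 31.21 mm); Subtracting the remaining from the first: starting from the r=11.5 cylinder, the r=5 cylinder at (13.5, -0.5) partially overlaps it — only the 15.37 mm² overlap (of its 76.54 mm²) is removed, clipping the outline — boundary = 73.13 mm. Overall, the cross-section is a single solid region. Total boundary length (outer) = 73.13 mm.

73.13 mm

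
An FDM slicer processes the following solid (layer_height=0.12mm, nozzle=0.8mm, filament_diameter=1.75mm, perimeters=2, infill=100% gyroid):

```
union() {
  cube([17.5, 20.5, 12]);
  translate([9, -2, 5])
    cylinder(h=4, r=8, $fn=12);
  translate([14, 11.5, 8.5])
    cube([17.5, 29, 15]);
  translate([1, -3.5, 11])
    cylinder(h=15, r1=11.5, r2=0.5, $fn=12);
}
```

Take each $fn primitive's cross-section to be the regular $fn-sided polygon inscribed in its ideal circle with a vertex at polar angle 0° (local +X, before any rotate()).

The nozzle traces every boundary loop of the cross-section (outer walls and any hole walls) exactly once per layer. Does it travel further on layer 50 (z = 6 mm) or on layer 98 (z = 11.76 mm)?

Layer 50 (z = 6): the cube is present — its section is the full 17.5×20.5 rectangle (perimeter 76.00 mm); the cylinder at (9, -2): section is a regular 12-gon, circumradius r=8 (perimeter = 2·12·8.000·sin(180°/12) = 49.69 mm); the cube at (14, 11.5) is not intersected at this z (z outside [8.5, 23.5]); the cone at (1, -3.5) is absent (z outside [11, 26]); Merging all regions: the regions partially overlap (shared area 65.07 mm²), so the edge portions inside another operand are dropped and the merged outline is re-measured after clipping — boundary = 90.06 mm. So its perimeter = 90.06 mm. Layer 98 (z = 11.76): the cube (footprint 17.5×20.5) is included at this height (perimeter 76.00 mm); the cylinder at (9, -2) is absent (z outside [5, 9]); the cube at (14, 11.5) is present — its section is the full 17.5×29 rectangle (perimeter 93.00 mm); the cone at (1, -3.5): at t=0.051 of its height the radius interpolates to r₁+(r₂−r₁)t = 10.943, giving a regular 12-gon of that circumradius (perimeter = 2·12·10.943·sin(180°/12) = 67.97 mm); Combining (union): the regions partially overlap (shared area 91.96 mm²), so the edge portions inside another operand are dropped and the merged outline is re-measured after clipping — boundary = 179.39 mm. So its perimeter = 179.39 mm. Layer 98 is larger (179.39 vs 90.06 mm).

layer 98 (z = 11.76 mm)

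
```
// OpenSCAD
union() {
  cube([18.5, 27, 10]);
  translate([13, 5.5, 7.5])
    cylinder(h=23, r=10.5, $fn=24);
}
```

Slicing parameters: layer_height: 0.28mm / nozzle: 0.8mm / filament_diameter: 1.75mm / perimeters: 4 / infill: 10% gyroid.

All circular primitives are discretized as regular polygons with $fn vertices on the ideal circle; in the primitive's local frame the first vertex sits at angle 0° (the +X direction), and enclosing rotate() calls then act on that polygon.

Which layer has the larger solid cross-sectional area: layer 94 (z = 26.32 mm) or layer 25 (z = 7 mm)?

layer 25 (z = 7 mm)

Layer 94 (z = 26.32): the cube does not reach this height (z outside [0, 10]); the cylinder at (13, 5.5): section is a regular 24-gon, circumradius r=10.5 (area = (24/2)·10.500²·sin(360°/24) = 342.42 mm²); Merging all regions: only the r=10.5 cylinder at (13, 5.5) is present, so the union is just that shape — area = 342.42 mm². So its area = 342.42 mm². Layer 25 (z = 7): the cube is present — its section is the full 18.5×27 rectangle (area 499.50 mm²); the cylinder at (13, 5.5) is not intersected at this z (z outside [7.5, 30.5]); Merging all regions: only the 18.5×27 cube is present, so the union is just that shape — area = 499.50 mm². So its area = 499.50 mm². Layer 25 is larger (499.50 vs 342.42 mm²).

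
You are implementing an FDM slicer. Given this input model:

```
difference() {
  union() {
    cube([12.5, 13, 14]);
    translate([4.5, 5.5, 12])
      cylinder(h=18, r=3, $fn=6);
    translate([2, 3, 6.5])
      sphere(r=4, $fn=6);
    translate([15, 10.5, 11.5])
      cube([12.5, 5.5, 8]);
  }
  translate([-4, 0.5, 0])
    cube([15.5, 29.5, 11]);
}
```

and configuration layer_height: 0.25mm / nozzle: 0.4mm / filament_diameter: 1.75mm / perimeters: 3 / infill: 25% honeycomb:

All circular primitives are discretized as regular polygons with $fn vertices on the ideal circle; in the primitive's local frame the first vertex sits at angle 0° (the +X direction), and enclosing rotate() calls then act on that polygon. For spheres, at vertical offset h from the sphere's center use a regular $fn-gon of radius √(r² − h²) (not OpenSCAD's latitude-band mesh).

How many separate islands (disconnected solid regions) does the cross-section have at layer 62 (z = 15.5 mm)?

At z = 15.5 mm: the cube does not reach this height (z outside [0, 14]); the cylinder at (4.5, 5.5): section is a regular 6-gon, circumradius r=3; the sphere at (2, 3) is absent (|z−center|=9.000 > r=4); the cube at (15, 10.5) is present — its section is the full 12.5×5.5 rectangle; Combining (union): the 2 present regions are separate (no shared area or edge), so areas and boundary lengths simply add and each stays a separate island — 2 connected regions; the cube at (-4, 0.5) is not intersected at this z (z outside [0, 11]); Taking the first minus the rest: none of the subtracted shapes is present at this height, so that combined region is unchanged — 2 connected regions. Overall, the cross-section has 2 separate islands. Island count = 2.

2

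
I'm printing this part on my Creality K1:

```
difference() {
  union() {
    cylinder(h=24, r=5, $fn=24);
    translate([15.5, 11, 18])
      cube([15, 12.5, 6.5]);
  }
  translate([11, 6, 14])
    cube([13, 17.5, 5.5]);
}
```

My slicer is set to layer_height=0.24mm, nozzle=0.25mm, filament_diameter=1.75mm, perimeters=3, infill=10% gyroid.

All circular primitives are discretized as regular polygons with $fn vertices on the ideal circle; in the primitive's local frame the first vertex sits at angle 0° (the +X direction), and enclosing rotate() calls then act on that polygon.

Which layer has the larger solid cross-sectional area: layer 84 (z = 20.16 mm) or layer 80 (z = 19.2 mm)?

layer 84 (z = 20.16 mm)

Layer 84 (z = 20.16): the r=5 cylinder contributes a regular 24-gon of circumradius 5 (area = (24/2)·5.000²·sin(360°/24) = 77.65 mm²); the cube at (15.5, 11) is present — its section is the full 15×12.5 rectangle (area 187.50 mm²); Merging all regions: the 2 present regions are separate (no shared area or edge), so areas and boundary lengths simply add and each stays a separate island — area = 265.15 mm²; the cube at (11, 6) is not intersected at this z (z outside [14, 19.5]); Taking the first minus the rest: none of the subtracted shapes is present at this height, so the result so far is unchanged — area = 265.15 mm². So its area = 265.15 mm². Layer 80 (z = 19.2): the r=5 cylinder contributes a regular 24-gon of circumradius 5 (area = (24/2)·5.000²·sin(360°/24) = 77.65 mm²); the 15×12.5 cube at (15.5, 11) contributes its full rectangle (area 187.50 mm²); Combining (union): the 2 present regions are separate (no shared area or edge), so areas and boundary lengths simply add and each stays a separate island — area = 265.15 mm²; the cube at (11, 6) is present — its section is the full 13×17.5 rectangle (area 227.50 mm²); After the difference (first − rest): starting from that combined region (265.15 mm²), the 13×17.5 cube at (11, 6) partially overlaps it — only the 106.25 mm² overlap (of its 227.50 mm²) is removed, clipping the outline — area = 158.90 mm². So its area = 158.90 mm². Layer 84 is larger (265.15 vs 158.90 mm²).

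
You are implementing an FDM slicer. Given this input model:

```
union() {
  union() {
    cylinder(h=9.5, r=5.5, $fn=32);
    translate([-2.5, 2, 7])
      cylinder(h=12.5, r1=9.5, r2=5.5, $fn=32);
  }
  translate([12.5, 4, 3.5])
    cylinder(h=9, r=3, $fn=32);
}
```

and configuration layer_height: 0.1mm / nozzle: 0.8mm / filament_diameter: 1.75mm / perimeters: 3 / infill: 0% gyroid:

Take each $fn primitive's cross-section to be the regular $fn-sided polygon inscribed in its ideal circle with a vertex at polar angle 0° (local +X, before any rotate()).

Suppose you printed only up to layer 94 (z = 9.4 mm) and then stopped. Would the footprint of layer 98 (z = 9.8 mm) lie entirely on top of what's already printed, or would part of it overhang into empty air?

Compare the two slices. At z = 9.4: the cylinder: section is a regular 32-gon, circumradius r=5.5 (area = (32/2)·5.500²·sin(360°/32) = 94.42 mm²); the cone at (-2.5, 2) (r1=9.5→r2=5.5) has section circumradius 8.732 here — a regular 32-gon (area = (32/2)·8.732²·sin(360°/32) = 238.00 mm²); Taking the union: the r=5.5 cylinder lies entirely inside the cone at (-2.5, 2), so the union is just the cone at (-2.5, 2) — area = 238.00 mm²; the cylinder at (12.5, 4): section is a regular 32-gon, circumradius r=3 (area = (32/2)·3.000²·sin(360°/32) = 28.09 mm²); Combining (union): the 2 present regions are separate (no shared area or edge), so areas and boundary lengths simply add and each stays a separate island — area = 266.10 mm². At z = 9.8: the cylinder does not reach this height (z outside [0, 9.5]); the cone at (-2.5, 2) (r1=9.5→r2=5.5) has section circumradius 8.604 here — a regular 32-gon (area = (32/2)·8.604²·sin(360°/32) = 231.08 mm²); Merging all regions: only the cone at (-2.5, 2) is present, so the union is just that shape — area = 231.08 mm²; the r=3 cylinder at (12.5, 4) contributes a regular 32-gon of circumradius 3 (area = (32/2)·3.000²·sin(360°/32) = 28.09 mm²); Combining (union): the 2 present regions are separate (no shared area or edge), so areas and boundary lengths simply add and each stays a separate island — area = 259.17 mm². Checking containment: the cross-section at z = 9.8 is a subset of the cross-section at z = 9.4.

entirely on top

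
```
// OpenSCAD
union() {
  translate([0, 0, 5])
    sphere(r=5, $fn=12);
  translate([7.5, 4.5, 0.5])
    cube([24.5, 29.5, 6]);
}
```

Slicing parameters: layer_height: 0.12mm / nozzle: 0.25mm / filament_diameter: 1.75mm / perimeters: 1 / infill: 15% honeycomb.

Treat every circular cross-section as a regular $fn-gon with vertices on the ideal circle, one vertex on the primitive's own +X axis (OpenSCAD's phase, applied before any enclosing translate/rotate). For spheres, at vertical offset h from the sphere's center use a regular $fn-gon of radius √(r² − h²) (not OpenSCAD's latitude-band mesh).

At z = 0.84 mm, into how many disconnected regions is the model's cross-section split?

2

At z = 0.84 mm: the r=5 sphere contributes a regular 12-gon of circumradius √(5²−4.16²) = 2.774; the cube at (7.5, 4.5) (footprint 24.5×29.5) is included at this height; Merging all regions: the 2 present regions are separate (no shared area or edge), so areas and boundary lengths simply add and each stays a separate island — 2 connected regions. The result has 2 disconnected regions.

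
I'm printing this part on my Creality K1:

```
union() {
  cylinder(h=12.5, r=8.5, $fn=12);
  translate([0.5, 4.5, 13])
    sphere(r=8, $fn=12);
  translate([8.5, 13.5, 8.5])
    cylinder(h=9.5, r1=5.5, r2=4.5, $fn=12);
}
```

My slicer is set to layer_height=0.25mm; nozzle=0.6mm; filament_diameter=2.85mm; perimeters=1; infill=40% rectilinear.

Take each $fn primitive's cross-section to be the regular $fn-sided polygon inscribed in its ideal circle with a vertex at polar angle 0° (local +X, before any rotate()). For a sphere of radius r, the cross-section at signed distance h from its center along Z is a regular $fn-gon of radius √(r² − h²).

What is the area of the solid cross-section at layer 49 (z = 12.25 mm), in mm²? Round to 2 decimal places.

352.02 mm²

At z = 12.25 mm: the r=8.5 cylinder gives a regular 12-gon of circumradius 8.5 (constant along its height) (area = (12/2)·8.500²·sin(360°/12) = 216.75 mm²); the r=8 sphere at (0.5, 4.5) slices to a regular 12-gon of circumradius 7.965 (√(r²−h²) with h=0.75 from center) (area = (12/2)·7.965²·sin(360°/12) = 190.31 mm²); the cone at (8.5, 13.5) (r1=5.5→r2=4.5) has section circumradius 5.105 here — a regular 12-gon (area = (12/2)·5.105²·sin(360°/12) = 78.19 mm²); Combining (union): the regions partially overlap — summed areas 485.25 mm² minus the doubly-counted overlap 133.23 mm² gives 352.02 mm² — area = 352.02 mm². Overall, the cross-section is a single solid region. Net area = 352.02 mm².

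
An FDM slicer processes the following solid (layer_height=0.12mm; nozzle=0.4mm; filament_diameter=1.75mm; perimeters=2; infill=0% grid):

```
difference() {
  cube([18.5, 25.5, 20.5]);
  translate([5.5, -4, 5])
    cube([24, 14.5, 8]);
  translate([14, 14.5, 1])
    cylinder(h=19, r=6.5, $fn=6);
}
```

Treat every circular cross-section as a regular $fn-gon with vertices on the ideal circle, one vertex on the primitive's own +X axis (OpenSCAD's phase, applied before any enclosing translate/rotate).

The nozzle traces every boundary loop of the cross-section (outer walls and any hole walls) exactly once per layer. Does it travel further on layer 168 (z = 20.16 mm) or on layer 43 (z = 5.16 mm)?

layer 43 (z = 5.16 mm)

Layer 168 (z = 20.16): the cube (footprint 18.5×25.5) is included at this height (perimeter 88.00 mm); the cube at (5.5, -4) is not intersected at this z (z outside [5, 13]); the cylinder at (14, 14.5) is absent (z outside [1, 20]); Taking the first minus the rest: none of the subtracted shapes is present at this height, so the 18.5×25.5 cube is unchanged — boundary = 88.00 mm. So its perimeter = 88.00 mm. Layer 43 (z = 5.16): the 18.5×25.5 cube contributes its full rectangle (perimeter 88.00 mm); the cube at (5.5, -4) (footprint 24×14.5) is included at this height (perimeter 77.00 mm); the r=6.5 cylinder at (14, 14.5) contributes a regular 6-gon of circumradius 6.5 (perimeter = 2·6·6.500·sin(180°/6) = 39.00 mm); After the difference (first − rest): starting from the 18.5×25.5 cube, the 24×14.5 cube at (5.5, -4) partially overlaps it — only the 136.50 mm² overlap (of its 348.00 mm²) is removed, clipping the outline; the r=6.5 cylinder at (14, 14.5) partially overlaps it — only the 90.72 mm² overlap (of its 109.77 mm²) is removed, clipping the outline — boundary = 93.43 mm. So its perimeter = 93.43 mm. Layer 43 is larger (93.43 vs 88.00 mm).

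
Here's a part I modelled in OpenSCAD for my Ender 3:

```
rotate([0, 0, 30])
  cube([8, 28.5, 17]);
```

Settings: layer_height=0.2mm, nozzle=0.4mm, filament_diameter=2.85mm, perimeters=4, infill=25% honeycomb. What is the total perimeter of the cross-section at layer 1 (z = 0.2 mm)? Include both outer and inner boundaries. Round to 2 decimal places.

73.00 mm

At z = 0.2 mm: the cube is present — its section is the full 8×28.5 rectangle (perimeter 73.00 mm); (rotated 30° about Z; rotation is an isometry so areas/perimeters/island counts are preserved). Overall, the cross-section is a single solid region. Total boundary length (outer) = 73.00 mm.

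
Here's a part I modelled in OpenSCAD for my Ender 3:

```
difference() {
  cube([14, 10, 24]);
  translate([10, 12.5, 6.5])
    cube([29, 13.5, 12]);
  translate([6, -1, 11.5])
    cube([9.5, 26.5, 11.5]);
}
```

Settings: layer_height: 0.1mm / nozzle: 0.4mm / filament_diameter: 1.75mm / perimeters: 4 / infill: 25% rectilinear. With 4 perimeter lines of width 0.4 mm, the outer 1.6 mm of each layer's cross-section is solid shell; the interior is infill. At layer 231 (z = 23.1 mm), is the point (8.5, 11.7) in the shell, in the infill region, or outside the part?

At z = 23.1 mm: the cube is present — its section is the full 14×10 rectangle; the cube at (10, 12.5) does not reach this height (z outside [6.5, 18.5]); the cube at (6, -1) is not intersected at this z (z outside [11.5, 23]); After the difference (first − rest): none of the subtracted shapes is present at this height, so the 14×10 cube is unchanged — 1 connected region. Overall, the cross-section is a single solid region. The nearest boundary edge runs (14.00, 10.00)→(0.00, 10.00); distance from the point to it = 1.70 mm. The point is not inside any of the regions above, so it lies outside the cross-section (1.70 mm from the nearest boundary).

outside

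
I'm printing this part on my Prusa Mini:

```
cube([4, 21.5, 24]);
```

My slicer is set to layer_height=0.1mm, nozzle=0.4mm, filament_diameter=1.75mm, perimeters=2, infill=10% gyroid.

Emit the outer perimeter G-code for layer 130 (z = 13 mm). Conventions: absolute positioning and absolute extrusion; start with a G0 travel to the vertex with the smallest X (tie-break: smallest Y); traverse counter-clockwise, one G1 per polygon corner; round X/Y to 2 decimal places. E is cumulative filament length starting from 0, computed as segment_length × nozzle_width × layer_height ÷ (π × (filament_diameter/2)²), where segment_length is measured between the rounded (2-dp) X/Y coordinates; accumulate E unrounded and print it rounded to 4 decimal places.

At z = 13 mm: the cube (footprint 4×21.5) is included at this height. The outline is a single polygon with 4 vertices. Extrusion per mm of travel: 0.4 × 0.1 / (π × 0.875²) = 0.016630. Accumulating E over each segment gives final E = 0.8481.

G0 X0.00 Y0.00 Z13.00
G1 X4.00 Y0.00 E0.0665
G1 X4.00 Y21.50 E0.4241
G1 X0.00 Y21.50 E0.4906
G1 X0.00 Y0.00 E0.8481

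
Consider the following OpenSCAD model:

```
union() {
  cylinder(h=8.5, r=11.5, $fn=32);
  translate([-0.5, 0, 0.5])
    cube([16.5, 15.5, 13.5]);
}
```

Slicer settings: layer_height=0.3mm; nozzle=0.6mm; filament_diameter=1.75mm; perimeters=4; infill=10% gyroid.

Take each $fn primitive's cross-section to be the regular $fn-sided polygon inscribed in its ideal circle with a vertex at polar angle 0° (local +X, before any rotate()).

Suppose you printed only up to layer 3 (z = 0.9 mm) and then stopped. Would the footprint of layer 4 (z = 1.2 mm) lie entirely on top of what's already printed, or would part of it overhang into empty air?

entirely on top

Compare the two slices. At z = 0.9: the r=11.5 cylinder contributes a regular 32-gon of circumradius 11.5 (area = (32/2)·11.500²·sin(360°/32) = 412.81 mm²); the 16.5×15.5 cube at (-0.5, 0) contributes its full rectangle (area 255.75 mm²); Taking the union: the regions partially overlap — summed areas 668.56 mm² minus the doubly-counted overlap 108.94 mm² gives 559.62 mm² — area = 559.62 mm². At z = 1.2: the cylinder: section is a regular 32-gon, circumradius r=11.5 (area = (32/2)·11.500²·sin(360°/32) = 412.81 mm²); the cube at (-0.5, 0) is present — its section is the full 16.5×15.5 rectangle (area 255.75 mm²); Taking the union: the regions partially overlap — summed areas 668.56 mm² minus the doubly-counted overlap 108.94 mm² gives 559.62 mm² — area = 559.62 mm². Checking containment: the cross-section at z = 1.2 is a subset of the cross-section at z = 0.9.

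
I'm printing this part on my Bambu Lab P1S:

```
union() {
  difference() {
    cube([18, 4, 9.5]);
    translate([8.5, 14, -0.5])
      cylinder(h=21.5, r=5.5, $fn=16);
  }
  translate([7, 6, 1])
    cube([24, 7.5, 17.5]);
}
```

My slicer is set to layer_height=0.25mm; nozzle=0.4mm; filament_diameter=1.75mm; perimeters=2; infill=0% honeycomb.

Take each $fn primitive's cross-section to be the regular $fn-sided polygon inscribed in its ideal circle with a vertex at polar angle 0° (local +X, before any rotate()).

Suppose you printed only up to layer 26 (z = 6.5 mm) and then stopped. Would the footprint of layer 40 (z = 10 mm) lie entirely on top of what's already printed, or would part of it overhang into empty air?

entirely on top

Compare the two slices. At z = 6.5: the cube is present — its section is the full 18×4 rectangle (area 72.00 mm²); the r=5.5 cylinder at (8.5, 14) gives a regular 16-gon of circumradius 5.5 (constant along its height) (area = (16/2)·5.500²·sin(360°/16) = 92.61 mm²); Taking the first minus the rest: starting from the 18×4 cube (72.00 mm²), the r=5.5 cylinder at (8.5, 14) misses the remaining region (no effect) — area = 72.00 mm²; the cube at (7, 6) is present — its section is the full 24×7.5 rectangle (area 180.00 mm²); Merging all regions: the 2 present regions are separate (no shared area or edge), so areas and boundary lengths simply add and each stays a separate island — area = 252.00 mm². At z = 10: the cube is absent (z outside [0, 9.5]); the r=5.5 cylinder at (8.5, 14) gives a regular 16-gon of circumradius 5.5 (constant along its height) (area = (16/2)·5.500²·sin(360°/16) = 92.61 mm²); Subtracting the remaining from the first: the first operand is absent here, so nothing remains; the cube at (7, 6) is present — its section is the full 24×7.5 rectangle (area 180.00 mm²); Taking the union: only the 24×7.5 cube at (7, 6) is present, so the union is just that shape — area = 180.00 mm². Checking containment: the cross-section at z = 10 is a subset of the cross-section at z = 6.5.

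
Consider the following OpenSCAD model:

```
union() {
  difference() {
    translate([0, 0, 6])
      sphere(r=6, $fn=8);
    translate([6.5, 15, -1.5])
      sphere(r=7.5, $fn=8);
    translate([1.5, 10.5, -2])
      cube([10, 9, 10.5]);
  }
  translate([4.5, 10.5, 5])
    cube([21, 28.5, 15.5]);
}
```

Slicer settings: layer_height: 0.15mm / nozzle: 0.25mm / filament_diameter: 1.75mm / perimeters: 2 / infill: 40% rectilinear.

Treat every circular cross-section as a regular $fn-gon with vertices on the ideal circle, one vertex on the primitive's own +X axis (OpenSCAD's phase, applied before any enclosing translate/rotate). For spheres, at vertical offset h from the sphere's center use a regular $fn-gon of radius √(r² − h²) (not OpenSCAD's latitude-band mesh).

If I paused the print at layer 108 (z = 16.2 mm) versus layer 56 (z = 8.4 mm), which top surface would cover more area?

layer 56 (z = 8.4 mm)

Layer 108 (z = 16.2): the sphere is not intersected at this z (|z−center|=10.200 > r=6); the sphere at (6.5, 15) does not reach this height (|z−center|=17.700 > r=7.5); the cube at (1.5, 10.5) is absent (z outside [-2, 8.5]); After the difference (first − rest): the first operand is absent here, so nothing remains; the 21×28.5 cube at (4.5, 10.5) contributes its full rectangle (area 598.50 mm²); Combining (union): only the 21×28.5 cube at (4.5, 10.5) is present, so the union is just that shape — area = 598.50 mm². So its area = 598.50 mm². Layer 56 (z = 8.4): the r=6 sphere contributes a regular 8-gon of circumradius √(6²−2.4²) = 5.499 (area = (8/2)·5.499²·sin(360°/8) = 85.53 mm²); the sphere at (6.5, 15) does not reach this height (|z−center|=9.900 > r=7.5); the 10×9 cube at (1.5, 10.5) contributes its full rectangle (area 90.00 mm²); Taking the first minus the rest: starting from the r=6 sphere (85.53 mm²), the 10×9 cube at (1.5, 10.5) misses the remaining region (no effect) — area = 85.53 mm²; the cube at (4.5, 10.5) is present — its section is the full 21×28.5 rectangle (area 598.50 mm²); Combining (union): the 2 present regions are separate (no shared area or edge), so areas and boundary lengths simply add and each stays a separate island — area = 684.03 mm². So its area = 684.03 mm². Layer 56 is larger (684.03 vs 598.50 mm²).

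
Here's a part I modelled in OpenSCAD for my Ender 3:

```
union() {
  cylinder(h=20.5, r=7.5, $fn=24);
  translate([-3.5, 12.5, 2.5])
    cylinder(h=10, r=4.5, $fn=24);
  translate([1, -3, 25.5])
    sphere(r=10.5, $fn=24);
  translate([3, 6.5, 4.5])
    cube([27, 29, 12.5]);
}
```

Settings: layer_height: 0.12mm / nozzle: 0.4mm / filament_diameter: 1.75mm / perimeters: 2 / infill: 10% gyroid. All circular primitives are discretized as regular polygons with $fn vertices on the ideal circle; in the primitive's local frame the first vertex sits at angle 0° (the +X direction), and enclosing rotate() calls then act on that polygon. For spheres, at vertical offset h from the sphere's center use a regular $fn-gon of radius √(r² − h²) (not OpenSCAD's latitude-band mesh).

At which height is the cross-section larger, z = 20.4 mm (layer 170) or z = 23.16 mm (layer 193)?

layer 193 (z = 23.16 mm)

Layer 170 (z = 20.4): the cylinder: section is a regular 24-gon, circumradius r=7.5 (area = (24/2)·7.500²·sin(360°/24) = 174.70 mm²); the cylinder at (-3.5, 12.5) is absent (z outside [2.5, 12.5]); the sphere at (1, -3): section is a regular 24-gon, circumradius = √(r²−h²) = √(10.5²−5.1²) = 9.178 (area = (24/2)·9.178²·sin(360°/24) = 261.63 mm²); the cube at (3, 6.5) is not intersected at this z (z outside [4.5, 17]); Merging all regions: the regions partially overlap — summed areas 436.34 mm² minus the doubly-counted overlap 158.44 mm² gives 277.90 mm² — area = 277.90 mm². So its area = 277.90 mm². Layer 193 (z = 23.16): the cylinder is not intersected at this z (z outside [0, 20.5]); the cylinder at (-3.5, 12.5) is absent (z outside [2.5, 12.5]); the r=10.5 sphere at (1, -3) slices to a regular 24-gon of circumradius 10.236 (√(r²−h²) with h=2.34 from center) (area = (24/2)·10.236²·sin(360°/24) = 325.41 mm²); the cube at (3, 6.5) does not reach this height (z outside [4.5, 17]); Taking the union: only the r=10.5 sphere at (1, -3) is present, so the union is just that shape — area = 325.41 mm². So its area = 325.41 mm². Layer 193 is larger (325.41 vs 277.90 mm²).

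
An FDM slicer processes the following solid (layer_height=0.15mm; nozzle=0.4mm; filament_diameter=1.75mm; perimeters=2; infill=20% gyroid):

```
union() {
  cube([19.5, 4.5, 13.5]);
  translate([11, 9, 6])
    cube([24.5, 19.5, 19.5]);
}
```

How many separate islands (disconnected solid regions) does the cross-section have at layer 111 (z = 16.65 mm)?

At z = 16.65 mm: the cube does not reach this height (z outside [0, 13.5]); the cube at (11, 9) (footprint 24.5×19.5) is included at this height; Combining (union): only the 24.5×19.5 cube at (11, 9) is present, so the union is just that shape — 1 connected region. Overall, the cross-section is a single solid region. Island count = 1.

1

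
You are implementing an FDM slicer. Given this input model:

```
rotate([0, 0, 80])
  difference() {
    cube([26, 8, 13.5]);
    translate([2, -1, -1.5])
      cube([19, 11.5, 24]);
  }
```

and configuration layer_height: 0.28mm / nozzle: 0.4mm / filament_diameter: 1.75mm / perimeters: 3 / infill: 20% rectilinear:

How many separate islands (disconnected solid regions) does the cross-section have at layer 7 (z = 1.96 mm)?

At z = 1.96 mm: the cube (footprint 26×8) is included at this height; the 19×11.5 cube at (2, -1) contributes its full rectangle; Subtracting the remaining from the first: starting from the 26×8 cube, the 19×11.5 cube at (2, -1) partially overlaps it — only the 152.00 mm² overlap (of its 218.50 mm²) is removed, clipping the outline — 2 connected regions; (whole slice rotated 80° about Z — lengths, areas and connectivity unchanged). Overall, the cross-section has 2 separate islands. Island count = 2.

2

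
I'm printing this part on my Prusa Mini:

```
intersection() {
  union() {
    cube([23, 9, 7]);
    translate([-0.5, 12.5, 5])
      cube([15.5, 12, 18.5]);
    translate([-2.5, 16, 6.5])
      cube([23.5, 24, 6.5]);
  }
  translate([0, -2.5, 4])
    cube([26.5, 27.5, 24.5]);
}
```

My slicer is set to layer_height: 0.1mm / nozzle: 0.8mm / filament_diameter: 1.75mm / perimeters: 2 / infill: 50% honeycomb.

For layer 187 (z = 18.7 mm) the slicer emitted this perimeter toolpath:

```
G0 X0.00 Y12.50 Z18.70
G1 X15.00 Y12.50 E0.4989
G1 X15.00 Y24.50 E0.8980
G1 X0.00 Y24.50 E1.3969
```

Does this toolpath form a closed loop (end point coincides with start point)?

Start point (G0): (0.00, 12.50). End point (last G1): the path does not return to the start — open.

no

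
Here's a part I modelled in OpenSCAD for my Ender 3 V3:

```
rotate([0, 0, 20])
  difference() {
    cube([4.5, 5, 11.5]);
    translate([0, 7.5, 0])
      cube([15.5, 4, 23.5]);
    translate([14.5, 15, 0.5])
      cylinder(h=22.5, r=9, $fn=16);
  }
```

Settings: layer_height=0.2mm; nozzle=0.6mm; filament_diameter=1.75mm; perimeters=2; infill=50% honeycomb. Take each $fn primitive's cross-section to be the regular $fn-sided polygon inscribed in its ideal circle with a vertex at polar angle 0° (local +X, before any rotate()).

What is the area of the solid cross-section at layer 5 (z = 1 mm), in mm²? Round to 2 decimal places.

22.50 mm²

At z = 1 mm: the cube is present — its section is the full 4.5×5 rectangle (area 22.50 mm²); the cube at (0, 7.5) is present — its section is the full 15.5×4 rectangle (area 62.00 mm²); the r=9 cylinder at (14.5, 15) gives a regular 16-gon of circumradius 9 (constant along its height) (area = (16/2)·9.000²·sin(360°/16) = 247.98 mm²); After the difference (first − rest): starting from the 4.5×5 cube (22.50 mm²), the 15.5×4 cube at (0, 7.5) misses the remaining region (no effect); the r=9 cylinder at (14.5, 15) misses the remaining region (no effect) — area = 22.50 mm²; (rotated 20° about Z; rotation is an isometry so areas/perimeters/island counts are preserved). Overall, the cross-section is a single solid region. Net area = 22.50 mm².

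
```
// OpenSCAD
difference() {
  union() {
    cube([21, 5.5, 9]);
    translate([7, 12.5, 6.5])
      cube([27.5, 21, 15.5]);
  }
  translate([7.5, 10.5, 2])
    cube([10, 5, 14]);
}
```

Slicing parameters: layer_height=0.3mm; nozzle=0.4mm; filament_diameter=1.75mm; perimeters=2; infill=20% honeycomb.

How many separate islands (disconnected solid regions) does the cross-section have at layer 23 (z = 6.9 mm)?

At z = 6.9 mm: the cube is present — its section is the full 21×5.5 rectangle; the cube at (7, 12.5) is present — its section is the full 27.5×21 rectangle; Combining (union): the 2 present regions are separate (no shared area or edge), so areas and boundary lengths simply add and each stays a separate island — 2 connected regions; the 10×5 cube at (7.5, 10.5) contributes its full rectangle; Subtracting the remaining from the first: starting from that combined region, the 10×5 cube at (7.5, 10.5) partially overlaps it — only the 30.00 mm² overlap (of its 50.00 mm²) is removed, clipping the outline — 2 connected regions. Overall, the cross-section has 2 separate islands. Island count = 2.

2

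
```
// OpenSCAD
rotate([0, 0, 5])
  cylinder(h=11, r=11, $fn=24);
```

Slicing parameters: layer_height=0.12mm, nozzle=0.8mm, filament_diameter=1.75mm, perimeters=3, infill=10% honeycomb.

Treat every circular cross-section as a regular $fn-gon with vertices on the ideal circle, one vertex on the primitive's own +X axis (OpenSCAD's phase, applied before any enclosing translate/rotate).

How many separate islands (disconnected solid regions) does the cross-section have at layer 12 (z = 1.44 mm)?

1

At z = 1.44 mm: the cylinder: section is a regular 24-gon, circumradius r=11; (rotated 5° about Z; rotation is an isometry so areas/perimeters/island counts are preserved). Overall, the cross-section is a single solid region. Island count = 1.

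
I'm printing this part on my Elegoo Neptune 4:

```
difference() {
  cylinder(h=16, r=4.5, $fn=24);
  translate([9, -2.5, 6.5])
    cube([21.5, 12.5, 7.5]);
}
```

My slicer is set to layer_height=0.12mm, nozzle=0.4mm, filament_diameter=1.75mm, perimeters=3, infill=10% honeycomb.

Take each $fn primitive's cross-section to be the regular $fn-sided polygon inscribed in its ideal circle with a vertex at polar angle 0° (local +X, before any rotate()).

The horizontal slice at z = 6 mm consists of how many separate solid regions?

1

At z = 6 mm: the r=4.5 cylinder gives a regular 24-gon of circumradius 4.5 (constant along its height); the cube at (9, -2.5) does not reach this height (z outside [6.5, 14]); Taking the first minus the rest: none of the subtracted shapes is present at this height, so the r=4.5 cylinder is unchanged — 1 connected region. The result has 1 disconnected region.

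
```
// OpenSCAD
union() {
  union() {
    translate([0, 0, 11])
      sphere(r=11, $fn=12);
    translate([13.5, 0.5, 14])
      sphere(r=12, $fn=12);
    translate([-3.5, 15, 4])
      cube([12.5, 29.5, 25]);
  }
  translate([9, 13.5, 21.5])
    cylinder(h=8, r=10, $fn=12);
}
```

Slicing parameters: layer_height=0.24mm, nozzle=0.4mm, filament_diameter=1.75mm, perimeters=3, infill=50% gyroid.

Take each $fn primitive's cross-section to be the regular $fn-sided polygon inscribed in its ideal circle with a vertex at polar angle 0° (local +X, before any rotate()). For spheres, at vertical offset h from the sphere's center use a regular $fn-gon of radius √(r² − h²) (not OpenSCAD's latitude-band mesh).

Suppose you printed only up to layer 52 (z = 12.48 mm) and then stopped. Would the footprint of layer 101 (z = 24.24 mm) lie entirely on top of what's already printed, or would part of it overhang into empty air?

part overhangs

Compare the two slices. At z = 12.48: the r=11 sphere slices to a regular 12-gon of circumradius 10.900 (√(r²−h²) with h=1.48 from center) (area = (12/2)·10.900²·sin(360°/12) = 356.43 mm²); the r=12 sphere at (13.5, 0.5) slices to a regular 12-gon of circumradius 11.903 (√(r²−h²) with h=1.52 from center) (area = (12/2)·11.903²·sin(360°/12) = 425.07 mm²); the 12.5×29.5 cube at (-3.5, 15) contributes its full rectangle (area 368.75 mm²); Combining (union): the regions partially overlap — summed areas 1150.25 mm² minus the doubly-counted overlap 107.96 mm² gives 1042.29 mm² — area = 1042.29 mm²; the cylinder at (9, 13.5) does not reach this height (z outside [21.5, 29.5]); Combining (union): only the result so far is present, so the union is just that shape — area = 1042.29 mm². At z = 24.24: the sphere is not intersected at this z (|z−center|=13.240 > r=11); the r=12 sphere at (13.5, 0.5) contributes a regular 12-gon of circumradius √(12²−10.24²) = 6.256 (area = (12/2)·6.256²·sin(360°/12) = 117.43 mm²); the cube at (-3.5, 15) is present — its section is the full 12.5×29.5 rectangle (area 368.75 mm²); Combining (union): the 2 present regions are separate (no shared area or edge), so areas and boundary lengths simply add and each stays a separate island — area = 486.18 mm²; the cylinder at (9, 13.5): section is a regular 12-gon, circumradius r=10 (area = (12/2)·10.000²·sin(360°/12) = 300.00 mm²); Merging all regions: the regions partially overlap — summed areas 786.18 mm² minus the doubly-counted overlap 71.48 mm² gives 714.69 mm² — area = 714.69 mm². Checking containment: at z = 24.24 the cross-section extends beyond the z = 12.48 cross-section by about 137.80 mm².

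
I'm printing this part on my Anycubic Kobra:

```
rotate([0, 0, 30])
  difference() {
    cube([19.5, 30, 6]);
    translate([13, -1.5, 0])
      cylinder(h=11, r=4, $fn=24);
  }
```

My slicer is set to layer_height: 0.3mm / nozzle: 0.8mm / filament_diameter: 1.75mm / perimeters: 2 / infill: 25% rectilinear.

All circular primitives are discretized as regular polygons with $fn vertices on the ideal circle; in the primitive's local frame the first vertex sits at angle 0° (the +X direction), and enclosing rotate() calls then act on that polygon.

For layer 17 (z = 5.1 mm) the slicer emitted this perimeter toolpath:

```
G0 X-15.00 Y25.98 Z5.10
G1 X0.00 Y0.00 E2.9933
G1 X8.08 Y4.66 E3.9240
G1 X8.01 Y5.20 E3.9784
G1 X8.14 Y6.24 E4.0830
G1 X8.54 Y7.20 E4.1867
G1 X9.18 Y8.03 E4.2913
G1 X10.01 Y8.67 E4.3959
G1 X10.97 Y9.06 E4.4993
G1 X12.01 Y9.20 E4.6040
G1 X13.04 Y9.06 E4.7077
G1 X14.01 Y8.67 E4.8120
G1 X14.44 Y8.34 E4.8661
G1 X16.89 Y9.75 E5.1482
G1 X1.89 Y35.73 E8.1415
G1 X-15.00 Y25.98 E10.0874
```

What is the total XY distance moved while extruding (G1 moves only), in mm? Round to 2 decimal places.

Sum the Euclidean lengths of each G1 segment: total = 101.10 mm.

101.10 mm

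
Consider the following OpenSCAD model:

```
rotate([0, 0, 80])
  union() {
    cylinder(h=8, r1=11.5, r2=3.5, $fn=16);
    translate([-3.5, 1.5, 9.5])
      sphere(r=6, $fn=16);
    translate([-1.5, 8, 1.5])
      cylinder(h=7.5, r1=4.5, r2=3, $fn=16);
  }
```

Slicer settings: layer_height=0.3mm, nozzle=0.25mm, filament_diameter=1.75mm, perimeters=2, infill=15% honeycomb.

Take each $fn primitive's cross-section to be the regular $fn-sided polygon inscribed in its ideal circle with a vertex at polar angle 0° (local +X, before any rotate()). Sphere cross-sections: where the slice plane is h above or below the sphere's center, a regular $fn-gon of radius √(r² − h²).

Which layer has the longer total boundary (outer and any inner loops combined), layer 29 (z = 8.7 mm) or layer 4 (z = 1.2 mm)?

layer 4 (z = 1.2 mm)

Layer 29 (z = 8.7): the cone is not intersected at this z (z outside [0, 8]); the r=6 sphere at (-3.5, 1.5) contributes a regular 16-gon of circumradius √(6²−0.8²) = 5.946 (perimeter = 2·16·5.946·sin(180°/16) = 37.12 mm); the cone at (-1.5, 8): at t=0.960 of its height the radius interpolates to r₁+(r₂−r₁)t = 3.060, giving a regular 16-gon of that circumradius (perimeter = 2·16·3.060·sin(180°/16) = 19.10 mm); Merging all regions: the regions partially overlap (shared area 7.59 mm²), so the edge portions inside another operand are dropped and the merged outline is re-measured after clipping — boundary = 44.48 mm; (rotated 80° about Z; rotation is an isometry so areas/perimeters/island counts are preserved). So its perimeter = 44.48 mm. Layer 4 (z = 1.2): the cone (r1=11.5→r2=3.5) has section circumradius 10.300 here — a regular 16-gon (perimeter = 2·16·10.300·sin(180°/16) = 64.30 mm); the sphere at (-3.5, 1.5) does not reach this height (|z−center|=8.300 > r=6); the cone at (-1.5, 8) is absent (z outside [1.5, 9]); Combining (union): only the cone is present, so the union is just that shape — boundary = 64.30 mm; (whole slice rotated 80° about Z — lengths, areas and connectivity unchanged). So its perimeter = 64.30 mm. Layer 4 is larger (64.30 vs 44.48 mm).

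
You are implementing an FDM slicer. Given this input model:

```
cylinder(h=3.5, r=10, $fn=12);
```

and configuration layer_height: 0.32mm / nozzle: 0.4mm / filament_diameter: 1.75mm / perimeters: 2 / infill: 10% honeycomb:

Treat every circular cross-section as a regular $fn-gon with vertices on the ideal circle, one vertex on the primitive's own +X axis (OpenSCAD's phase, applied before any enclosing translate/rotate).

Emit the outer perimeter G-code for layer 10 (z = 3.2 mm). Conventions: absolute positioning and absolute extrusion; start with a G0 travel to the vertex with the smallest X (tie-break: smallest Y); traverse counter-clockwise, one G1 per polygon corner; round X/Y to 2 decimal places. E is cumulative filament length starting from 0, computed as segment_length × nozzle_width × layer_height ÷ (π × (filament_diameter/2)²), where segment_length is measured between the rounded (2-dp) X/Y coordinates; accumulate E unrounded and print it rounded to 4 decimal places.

At z = 3.2 mm: the cylinder: section is a regular 12-gon, circumradius r=10. The outline is a single polygon with 12 vertices. Extrusion per mm of travel: 0.4 × 0.32 / (π × 0.875²) = 0.053216. Accumulating E over each segment gives final E = 3.3056.

G0 X-10.00 Y0.00 Z3.20
G1 X-8.66 Y-5.00 E0.2755
G1 X-5.00 Y-8.66 E0.5509
G1 X0.00 Y-10.00 E0.8264
G1 X5.00 Y-8.66 E1.1019
G1 X8.66 Y-5.00 E1.3773
G1 X10.00 Y0.00 E1.6528
G1 X8.66 Y5.00 E1.9283
G1 X5.00 Y8.66 E2.2037
G1 X0.00 Y10.00 E2.4792
G1 X-5.00 Y8.66 E2.7546
G1 X-8.66 Y5.00 E3.0301
G1 X-10.00 Y0.00 E3.3056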